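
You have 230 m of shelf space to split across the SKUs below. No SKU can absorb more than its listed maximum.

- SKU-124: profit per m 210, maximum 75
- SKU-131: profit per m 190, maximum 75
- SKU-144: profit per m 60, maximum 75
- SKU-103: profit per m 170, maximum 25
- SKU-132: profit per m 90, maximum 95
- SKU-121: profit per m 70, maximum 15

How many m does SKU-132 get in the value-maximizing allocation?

55

Order the SKUs by profit per m: SKU-124 210 > SKU-131 190 > SKU-103 170 > SKU-132 90 > SKU-121 70 > SKU-144 60.
Give SKU-124 75 to hit its cap of 75 ; 155 left.
SKU-131: +75 to 75 (cap) ; 80 left.
SKU-103: +25 to 25 (cap) ; 55 left.
Only 55 left; SKU-132 takes them to reach 55.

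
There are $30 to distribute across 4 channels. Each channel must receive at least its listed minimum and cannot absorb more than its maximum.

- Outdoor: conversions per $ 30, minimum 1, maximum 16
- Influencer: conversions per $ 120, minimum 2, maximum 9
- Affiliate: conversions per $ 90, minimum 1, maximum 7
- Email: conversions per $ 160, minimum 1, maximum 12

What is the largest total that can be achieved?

Meeting every minimum uses 1+2+1+1 = 5 $, leaving 25.
Highest conversions per $ first: Email 160 > Influencer 120 > Affiliate 90 > Outdoor 30.
Email takes 11 more to reach its cap of 12 → 14 left.
Give Influencer 7 more to hit its cap of 9 → 7 left.
Affiliate takes 6 more to reach its cap of 7 → 1 left.
Outdoor has room for 15 more but only 1 remain, so it gets 2.
Total = 30×2 + 120×9 + 90×7 + 160×12 = 3690.

3690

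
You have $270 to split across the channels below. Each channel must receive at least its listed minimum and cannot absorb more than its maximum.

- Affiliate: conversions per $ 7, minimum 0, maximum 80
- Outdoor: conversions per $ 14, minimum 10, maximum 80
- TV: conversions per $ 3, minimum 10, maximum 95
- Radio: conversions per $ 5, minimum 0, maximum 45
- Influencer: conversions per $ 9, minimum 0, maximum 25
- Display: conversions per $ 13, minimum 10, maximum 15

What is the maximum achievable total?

2400

Meeting every minimum uses 0+10+10+0+0+10 = 30 $, leaving 240.
Order the channels by conversions per $: Outdoor 14 > Display 13 > Influencer 9 > Affiliate 7 > Radio 5 > TV 3.
Outdoor: +70 to 80 (cap) — 170 left.
Display: +5 to 15 (cap) — 165 left.
Give Influencer 25 more to hit its cap of 25 — 140 left.
Affiliate: +80 to 80 (cap) — 60 left.
Radio: +45 to 45 (cap) — 15 left.
TV: +15 (room for 85) → 25. Pool exhausted.
Total = 7×80 + 14×80 + 3×25 + 5×45 + 9×25 + 13×15 = 2400.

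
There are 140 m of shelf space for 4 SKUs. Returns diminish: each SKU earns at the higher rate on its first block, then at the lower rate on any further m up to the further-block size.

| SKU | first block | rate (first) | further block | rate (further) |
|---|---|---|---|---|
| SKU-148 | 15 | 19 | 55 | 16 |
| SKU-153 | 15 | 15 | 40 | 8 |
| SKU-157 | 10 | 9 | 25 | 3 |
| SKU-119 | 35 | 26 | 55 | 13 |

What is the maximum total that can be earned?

2560

Order all 8 blocks by rate: SKU-119/T1 26 > SKU-148/T1 19 > SKU-148/T2 16 > SKU-153/T1 15 > SKU-119/T2 13 > SKU-157/T1 9 > SKU-153/T2 8 > SKU-157/T2 3.
Fill SKU-119 T1 block (35 at 26) — 105 left.
SKU-148 T1 at 19: fill all 15 — 90 left.
SKU-148/T2 (16): +55 — 35 left.
SKU-153 T1 at 15: fill all 15 — 20 left.
SKU-119 T2 at 13: only 20 left, fill 20.
Total = 26×35 + 19×15 + 16×55 + 15×15 + 13×20 = 2560.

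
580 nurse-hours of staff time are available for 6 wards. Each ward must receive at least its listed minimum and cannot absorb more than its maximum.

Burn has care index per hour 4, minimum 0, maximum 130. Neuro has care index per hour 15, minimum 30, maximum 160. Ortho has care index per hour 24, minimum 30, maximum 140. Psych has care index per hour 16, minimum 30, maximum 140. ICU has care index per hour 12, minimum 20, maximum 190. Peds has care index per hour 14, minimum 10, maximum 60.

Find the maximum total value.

9800

Meeting every minimum uses 0+30+30+30+20+10 = 120 nurse-hours, leaving 460.
Highest care index per hour first: Ortho 24 > Psych 16 > Neuro 15 > Peds 14 > ICU 12 > Burn 4.
Ortho: +110 to 140 (cap) → 350 left.
Give Psych 110 more to hit its cap of 140 → 240 left.
Neuro takes 130 more to reach its cap of 160 → 110 left.
Give Peds 50 more to hit its cap of 60 → 60 left.
Only 60 left; ICU takes them to reach 80.
Total = 15×160 + 24×140 + 16×140 + 12×80 + 14×60 = 9800.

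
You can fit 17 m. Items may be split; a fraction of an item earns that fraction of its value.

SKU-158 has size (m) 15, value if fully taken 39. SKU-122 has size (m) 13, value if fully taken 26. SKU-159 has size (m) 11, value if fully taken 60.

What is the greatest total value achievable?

Best value per unit of size first: SKU-159 60/11≈5.45, SKU-158 39/15≈2.6, SKU-122 26/13≈2.
Take all of SKU-159 (11 m, value 60) → 6 m left.
Only 6 m remain; take 6/15 of SKU-158 for value 39×6/15 = 15.6.
Total value = 75.6.

75.6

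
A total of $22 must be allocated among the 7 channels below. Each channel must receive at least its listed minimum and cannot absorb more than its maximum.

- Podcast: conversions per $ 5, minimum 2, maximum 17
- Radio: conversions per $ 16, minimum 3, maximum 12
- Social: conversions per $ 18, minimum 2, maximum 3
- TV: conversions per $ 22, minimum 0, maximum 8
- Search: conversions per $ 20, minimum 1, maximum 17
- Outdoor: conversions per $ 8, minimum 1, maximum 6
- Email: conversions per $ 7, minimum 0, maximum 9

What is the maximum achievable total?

398

Meeting every minimum uses 2+3+2+0+1+1+0 = 9 $, leaving 13.
Rank by conversions per $: TV 22 > Search 20 > Social 18 > Radio 16 > Outdoor 8 > Email 7 > Podcast 5.
Give TV 8 more to hit its cap of 8 — 5 left.
Search: +5 (room for 16) → 6. Pool exhausted.
Total = 5×2 + 16×3 + 18×2 + 22×8 + 20×6 + 8×1 = 398.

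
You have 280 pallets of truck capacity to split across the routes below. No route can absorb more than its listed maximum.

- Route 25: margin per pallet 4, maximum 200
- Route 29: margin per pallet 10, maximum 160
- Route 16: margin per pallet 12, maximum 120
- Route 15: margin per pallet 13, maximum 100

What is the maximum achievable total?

Order the routes by margin per pallet: Route 15 13 > Route 16 12 > Route 29 10 > Route 25 4.
Route 15 takes 100 to reach its cap of 100 ; 180 left.
Give Route 16 120 to hit its cap of 120 ; 60 left.
Route 29 has room for 160 but only 60 remain, so it gets 60.
Total = 10×60 + 12×120 + 13×100 = 3340.

3340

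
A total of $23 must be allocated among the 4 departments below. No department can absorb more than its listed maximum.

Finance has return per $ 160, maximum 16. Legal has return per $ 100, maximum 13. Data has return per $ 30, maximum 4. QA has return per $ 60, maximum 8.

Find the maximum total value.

3260

Order the departments by return per $: Finance 160 > Legal 100 > QA 60 > Data 30.
Give Finance 16 to hit its cap of 16 ; 7 left.
Legal has room for 13 but only 7 remain, so it gets 7.
Total = 160×16 + 100×7 = 3260.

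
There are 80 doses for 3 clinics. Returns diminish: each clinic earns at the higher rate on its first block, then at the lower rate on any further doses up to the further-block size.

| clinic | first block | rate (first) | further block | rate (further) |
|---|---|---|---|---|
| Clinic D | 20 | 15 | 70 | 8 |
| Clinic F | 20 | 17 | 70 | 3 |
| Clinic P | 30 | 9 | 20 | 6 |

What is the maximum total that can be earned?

Treat each block as its own option and order by rate: Clinic F/tier1 17 > Clinic D/tier1 15 > Clinic P/tier1 9 > Clinic D/tier2 8 > Clinic P/tier2 6 > Clinic F/tier2 3.
Fill Clinic F tier1 block (20 at 17) → 60 left.
Clinic D tier1 at 15: fill all 20 → 40 left.
Fill Clinic P tier1 block (30 at 9) → 10 left.
Clinic D tier2 at 8: only 10 left, fill 10.
Total = 17×20 + 15×20 + 9×30 + 8×10 = 990.

990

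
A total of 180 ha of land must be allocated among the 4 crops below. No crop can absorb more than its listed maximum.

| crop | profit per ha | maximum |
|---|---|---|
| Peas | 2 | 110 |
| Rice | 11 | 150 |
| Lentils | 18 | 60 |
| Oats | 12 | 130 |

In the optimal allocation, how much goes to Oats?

Order the crops by profit per ha: Lentils 18 > Oats 12 > Rice 11 > Peas 2.
Lentils takes 60 to reach its cap of 60 — 120 left.
Oats has room for 130 but only 120 remain, so it gets 120.

120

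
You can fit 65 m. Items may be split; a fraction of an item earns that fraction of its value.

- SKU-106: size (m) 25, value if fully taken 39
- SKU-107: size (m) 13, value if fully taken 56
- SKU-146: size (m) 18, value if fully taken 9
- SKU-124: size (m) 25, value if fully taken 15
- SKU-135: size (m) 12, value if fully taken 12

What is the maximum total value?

Rank by value-to-size ratio: SKU-107 56/13≈4.31, SKU-106 39/25≈1.56, SKU-135 12/12≈1, SKU-124 15/25≈0.6, SKU-146 9/18≈0.5.
All 13 m of SKU-107 fit (value 56) ; 52 remain.
Take all of SKU-106 (25 m, value 39) ; 27 m left.
Take all of SKU-135 (12 m, value 12) ; 15 m left.
Only 15 m remain; take 15/25 of SKU-124 for value 15×15/25 = 9.
Total value = 116.

116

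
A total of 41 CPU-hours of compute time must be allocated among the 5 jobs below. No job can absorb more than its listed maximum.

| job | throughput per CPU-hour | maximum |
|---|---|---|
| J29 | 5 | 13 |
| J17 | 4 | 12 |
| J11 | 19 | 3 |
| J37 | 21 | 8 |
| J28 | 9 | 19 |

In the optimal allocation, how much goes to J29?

11

Rank by throughput per CPU-hour: J37 21 > J11 19 > J28 9 > J29 5 > J17 4.
Give J37 8 to hit its cap of 8 ; 33 left.
J11 takes 3 to reach its cap of 3 ; 30 left.
J28: +19 to 19 (cap) ; 11 left.
J29: +11 (room for 13) → 11. Pool exhausted.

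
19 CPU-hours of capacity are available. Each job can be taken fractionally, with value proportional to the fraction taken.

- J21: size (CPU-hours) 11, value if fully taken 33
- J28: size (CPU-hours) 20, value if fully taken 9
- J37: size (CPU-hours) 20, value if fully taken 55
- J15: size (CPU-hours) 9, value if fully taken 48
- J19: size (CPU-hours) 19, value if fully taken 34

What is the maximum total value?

78

Sort by value density: J15 48/9≈5.33, J21 33/11≈3, J37 55/20≈2.75, J19 34/19≈1.79, J28 9/20≈0.45.
Take all of J15 (9 CPU-hours, value 48) → 10 CPU-hours left.
10 CPU-hours left: a 10/11 share of J21 gives 33×10/11 = 30.
Total value = 78.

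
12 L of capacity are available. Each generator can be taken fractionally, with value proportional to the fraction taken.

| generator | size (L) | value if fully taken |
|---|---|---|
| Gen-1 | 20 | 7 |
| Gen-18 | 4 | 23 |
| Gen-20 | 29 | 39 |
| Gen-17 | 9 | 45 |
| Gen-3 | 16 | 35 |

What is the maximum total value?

Best value per unit of size first: Gen-18 23/4≈5.75, Gen-17 45/9≈5, Gen-3 35/16≈2.19, Gen-20 39/29≈1.34, Gen-1 7/20≈0.35.
Take all of Gen-18 (4 L, value 23) → 8 L left.
8 L left: a 8/9 share of Gen-17 gives 45×8/9 = 40.
Total value = 63.

63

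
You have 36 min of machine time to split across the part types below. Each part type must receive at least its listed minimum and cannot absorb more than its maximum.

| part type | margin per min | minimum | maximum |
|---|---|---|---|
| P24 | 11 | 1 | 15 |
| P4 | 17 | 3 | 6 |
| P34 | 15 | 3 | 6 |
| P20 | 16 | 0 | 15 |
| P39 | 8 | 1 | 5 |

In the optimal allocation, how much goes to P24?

Meeting every minimum uses 1+3+3+0+1 = 8 min, leaving 28.
Highest margin per min first: P4 17 > P20 16 > P34 15 > P24 11 > P39 8.
P4 takes 3 more to reach its cap of 6 ; 25 left.
P20: +15 to 15 (cap) ; 10 left.
Give P34 3 more to hit its cap of 6 ; 7 left.
Only 7 left; P24 takes them to reach 8.

8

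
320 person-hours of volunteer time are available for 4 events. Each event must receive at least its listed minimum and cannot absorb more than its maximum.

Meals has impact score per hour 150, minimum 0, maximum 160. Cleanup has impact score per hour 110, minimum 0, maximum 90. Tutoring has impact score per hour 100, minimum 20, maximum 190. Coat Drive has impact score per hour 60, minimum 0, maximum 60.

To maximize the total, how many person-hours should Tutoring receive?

70

Meeting every minimum uses 0+0+20+0 = 20 person-hours, leaving 300.
Highest impact score per hour first: Meals 150 > Cleanup 110 > Tutoring 100 > Coat Drive 60.
Meals: +160 to 160 (cap) ; 140 left.
Cleanup: +90 to 90 (cap) ; 50 left.
Only 50 left; Tutoring takes them to reach 70.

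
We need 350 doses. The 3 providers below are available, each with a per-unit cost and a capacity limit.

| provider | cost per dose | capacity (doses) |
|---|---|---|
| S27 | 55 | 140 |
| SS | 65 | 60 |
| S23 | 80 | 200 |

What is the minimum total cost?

23600

Cheapest first:
S27 (55): use full 140 → 210 doses to go.
Take 60 from SS at 65 → need 150 more.
S23 at 80: take 150 of its 200 → requirement met.
Cost = 140×55 + 60×65 + 150×80 = 23600.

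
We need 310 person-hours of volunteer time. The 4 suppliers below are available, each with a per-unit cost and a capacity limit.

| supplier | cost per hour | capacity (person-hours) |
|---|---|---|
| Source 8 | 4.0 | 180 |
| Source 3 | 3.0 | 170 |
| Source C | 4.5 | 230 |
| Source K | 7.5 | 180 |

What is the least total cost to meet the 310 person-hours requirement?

Fill from the cheapest supplier first.
Take 170 from Source 3 at 3.0 ; need 140 more.
Source 8 (4.0): take the remaining 140 ; done.
Source C, Source K: unused.
Cost = 170×3.0 + 140×4.0 = 1070.

1070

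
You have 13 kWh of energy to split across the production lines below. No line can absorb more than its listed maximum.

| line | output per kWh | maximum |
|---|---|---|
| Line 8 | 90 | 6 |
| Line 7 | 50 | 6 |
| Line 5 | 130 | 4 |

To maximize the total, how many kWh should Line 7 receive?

Rank by output per kWh: Line 5 130 > Line 8 90 > Line 7 50.
Give Line 5 4 to hit its cap of 4 — 9 left.
Line 8: +6 to 6 (cap) — 3 left.
Only 3 left; Line 7 takes them to reach 3.

3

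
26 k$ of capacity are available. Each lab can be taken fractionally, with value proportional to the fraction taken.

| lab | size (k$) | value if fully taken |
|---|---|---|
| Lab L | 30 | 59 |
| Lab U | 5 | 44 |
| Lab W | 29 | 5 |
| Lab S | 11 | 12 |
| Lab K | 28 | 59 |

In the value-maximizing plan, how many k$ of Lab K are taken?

Rank by value-to-size ratio: Lab U 44/5≈8.8, Lab K 59/28≈2.11, Lab L 59/30≈1.97, Lab S 12/11≈1.09, Lab W 5/29≈0.172.
Lab U: take in full, 5 k$ for value 44 ; 21 left.
21 k$ left: a 21/28 share of Lab K gives 59×21/28 = 44.25.

21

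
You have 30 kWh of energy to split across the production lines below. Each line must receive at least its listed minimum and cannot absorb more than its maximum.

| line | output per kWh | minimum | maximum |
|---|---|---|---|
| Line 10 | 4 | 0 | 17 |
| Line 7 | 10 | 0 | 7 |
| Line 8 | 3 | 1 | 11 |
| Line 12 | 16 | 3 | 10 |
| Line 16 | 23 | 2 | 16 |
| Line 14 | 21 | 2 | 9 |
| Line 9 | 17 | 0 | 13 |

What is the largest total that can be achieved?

Meeting every minimum uses 0+0+1+3+2+2+0 = 8 kWh, leaving 22.
Order the production lines by output per kWh: Line 16 23 > Line 14 21 > Line 9 17 > Line 12 16 > Line 7 10 > Line 10 4 > Line 8 3.
Line 16: +14 to 16 (cap) — 8 left.
Give Line 14 7 more to hit its cap of 9 — 1 left.
Line 9 has room for 13 more but only 1 remain, so it gets 1.
Total = 3×1 + 16×3 + 23×16 + 21×9 + 17×1 = 625.

625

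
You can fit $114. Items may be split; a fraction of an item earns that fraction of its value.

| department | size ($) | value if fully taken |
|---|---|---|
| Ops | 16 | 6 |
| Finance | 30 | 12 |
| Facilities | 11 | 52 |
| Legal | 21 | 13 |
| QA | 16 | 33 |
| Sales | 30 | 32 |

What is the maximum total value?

Sort by value density: Facilities 52/11≈4.73, QA 33/16≈2.06, Sales 32/30≈1.07, Legal 13/21≈0.619, Finance 12/30≈0.4, Ops 6/16≈0.375.
All 11 $ of Facilities fit (value 52) ; 103 remain.
Take all of QA (16 $, value 33) ; 87 $ left.
Take all of Sales (30 $, value 32) ; 57 $ left.
All 21 $ of Legal fit (value 13) ; 36 remain.
All 30 $ of Finance fit (value 12) ; 6 remain.
Fill the last 6 $ with part of Ops: 6/16 of it earns 2.25.
Total value = 144.25.

144.25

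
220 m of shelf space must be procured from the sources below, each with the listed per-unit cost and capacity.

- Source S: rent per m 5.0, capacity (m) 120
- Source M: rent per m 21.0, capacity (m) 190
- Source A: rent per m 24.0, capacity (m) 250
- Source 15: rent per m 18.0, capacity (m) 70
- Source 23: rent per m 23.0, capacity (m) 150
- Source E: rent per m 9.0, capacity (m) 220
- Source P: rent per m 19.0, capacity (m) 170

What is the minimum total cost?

1500

Use sources in increasing cost order.
Source S at 5.0: take all 120 m — 100 still needed.
Take 100 from Source E at 9.0 to finish.
Source 15, Source P, Source M, Source 23, Source A: unused.
Cost = 120×5.0 + 100×9.0 = 1500.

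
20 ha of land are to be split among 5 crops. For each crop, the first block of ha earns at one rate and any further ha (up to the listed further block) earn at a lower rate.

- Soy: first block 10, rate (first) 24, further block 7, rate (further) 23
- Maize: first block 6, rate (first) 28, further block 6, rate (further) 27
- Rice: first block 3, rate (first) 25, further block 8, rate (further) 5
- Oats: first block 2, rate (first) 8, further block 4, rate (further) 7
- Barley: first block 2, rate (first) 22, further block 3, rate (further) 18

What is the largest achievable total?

Order all 10 blocks by rate: Maize/tier1 28 > Maize/tier2 27 > Rice/tier1 25 > Soy/tier1 24 > Soy/tier2 23 > Barley/tier1 22 > Barley/tier2 18 > Oats/tier1 8 > Oats/tier2 7 > Rice/tier2 5.
Fill Maize tier1 block (6 at 28) — 14 left.
Maize/tier2 (27): +6 — 8 left.
Fill Rice tier1 block (3 at 25) — 5 left.
Soy tier1 at 24: only 5 left, fill 5.
Total = 28×6 + 27×6 + 25×3 + 24×5 = 525.

525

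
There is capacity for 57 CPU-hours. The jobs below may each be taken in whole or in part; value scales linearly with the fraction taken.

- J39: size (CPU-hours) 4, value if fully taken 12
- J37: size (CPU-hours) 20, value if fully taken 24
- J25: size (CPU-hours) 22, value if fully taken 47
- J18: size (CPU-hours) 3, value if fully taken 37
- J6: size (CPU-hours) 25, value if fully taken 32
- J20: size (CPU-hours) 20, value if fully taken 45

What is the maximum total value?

Sort by value density: J18 37/3≈12.3, J39 12/4≈3, J20 45/20≈2.25, J25 47/22≈2.14, J6 32/25≈1.28, J37 24/20≈1.2.
Take all of J18 (3 CPU-hours, value 37) ; 54 CPU-hours left.
Take all of J39 (4 CPU-hours, value 12) ; 50 CPU-hours left.
J20: take in full, 20 CPU-hours for value 45 ; 30 left.
Take all of J25 (22 CPU-hours, value 47) ; 8 CPU-hours left.
Only 8 CPU-hours remain; take 8/25 of J6 for value 32×8/25 = 10.24.
Total value = 151.24.

151.24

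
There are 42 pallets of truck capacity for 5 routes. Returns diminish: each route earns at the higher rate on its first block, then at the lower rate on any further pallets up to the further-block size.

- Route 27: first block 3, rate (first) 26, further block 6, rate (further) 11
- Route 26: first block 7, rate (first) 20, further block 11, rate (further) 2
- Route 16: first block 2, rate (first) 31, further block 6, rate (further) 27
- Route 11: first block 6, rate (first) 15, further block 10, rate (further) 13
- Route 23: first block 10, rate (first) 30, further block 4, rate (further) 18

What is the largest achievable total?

Order all 10 blocks by rate: Route 16/tier1 31 > Route 23/tier1 30 > Route 16/tier2 27 > Route 27/tier1 26 > Route 26/tier1 20 > Route 23/tier2 18 > Route 11/tier1 15 > Route 11/tier2 13 > Route 27/tier2 11 > Route 26/tier2 2.
Route 16/tier1 (31): +2 — 40 left.
Fill Route 23 tier1 block (10 at 30) — 30 left.
Route 16 tier2 at 27: fill all 6 — 24 left.
Route 27 tier1 at 26: fill all 3 — 21 left.
Route 26/tier1 (20): +7 — 14 left.
Fill Route 23 tier2 block (4 at 18) — 10 left.
Fill Route 11 tier1 block (6 at 15) — 4 left.
4 remain; put them into Route 11 tier2 at 13.
Total = 31×2 + 30×10 + 27×6 + 26×3 + 20×7 + 18×4 + 15×6 + 13×4 = 956.

956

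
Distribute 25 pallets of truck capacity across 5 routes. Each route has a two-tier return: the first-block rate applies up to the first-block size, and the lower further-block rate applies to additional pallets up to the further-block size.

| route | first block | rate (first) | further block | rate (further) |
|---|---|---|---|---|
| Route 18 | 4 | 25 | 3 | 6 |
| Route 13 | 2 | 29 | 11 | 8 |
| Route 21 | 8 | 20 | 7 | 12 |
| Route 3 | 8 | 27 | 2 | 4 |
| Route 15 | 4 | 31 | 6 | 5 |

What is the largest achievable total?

638

Treat each block as its own option and order by rate: Route 15/first 31 > Route 13/first 29 > Route 3/first 27 > Route 18/first 25 > Route 21/first 20 > Route 21/second 12 > Route 13/second 8 > Route 18/second 6 > Route 15/second 5 > Route 3/second 4.
Fill Route 15 first block (4 at 31) → 21 left.
Route 13/first (29): +2 → 19 left.
Fill Route 3 first block (8 at 27) → 11 left.
Route 18/first (25): +4 → 7 left.
Route 21/first: +7 of 8 at 20; pool empty.
Total = 31×4 + 29×2 + 27×8 + 25×4 + 20×7 = 638.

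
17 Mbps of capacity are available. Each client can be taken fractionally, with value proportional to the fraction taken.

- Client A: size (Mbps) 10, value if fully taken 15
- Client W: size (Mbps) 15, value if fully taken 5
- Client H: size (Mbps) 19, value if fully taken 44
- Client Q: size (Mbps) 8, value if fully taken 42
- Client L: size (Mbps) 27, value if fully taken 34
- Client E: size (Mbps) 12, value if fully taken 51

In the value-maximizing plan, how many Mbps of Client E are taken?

9

Rank by value-to-size ratio: Client Q 42/8≈5.25, Client E 51/12≈4.25, Client H 44/19≈2.32, Client A 15/10≈1.5, Client L 34/27≈1.26, Client W 5/15≈0.333.
All 8 Mbps of Client Q fit (value 42) — 9 remain.
9 Mbps left: a 9/12 share of Client E gives 51×9/12 = 38.25.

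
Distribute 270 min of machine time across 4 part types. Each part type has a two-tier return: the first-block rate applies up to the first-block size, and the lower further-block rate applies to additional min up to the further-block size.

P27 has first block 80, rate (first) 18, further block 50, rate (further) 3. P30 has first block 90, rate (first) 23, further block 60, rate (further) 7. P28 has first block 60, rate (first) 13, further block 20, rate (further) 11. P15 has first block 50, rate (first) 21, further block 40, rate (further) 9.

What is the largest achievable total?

Treat each block as its own option and order by rate: P30/first 23 > P15/first 21 > P27/first 18 > P28/first 13 > P28/second 11 > P15/second 9 > P30/second 7 > P27/second 3.
Fill P30 first block (90 at 23) → 180 left.
Fill P15 first block (50 at 21) → 130 left.
P27/first (18): +80 → 50 left.
50 remain; put them into P28 first at 13.
Total = 23×90 + 21×50 + 18×80 + 13×50 = 5210.

5210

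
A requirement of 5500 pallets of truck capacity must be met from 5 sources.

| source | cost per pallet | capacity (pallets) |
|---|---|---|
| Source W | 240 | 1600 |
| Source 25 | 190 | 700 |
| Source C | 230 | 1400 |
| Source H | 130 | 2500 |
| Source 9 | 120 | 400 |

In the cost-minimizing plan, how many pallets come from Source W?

500

Cheapest first:
Take 400 from Source 9 at 120 — need 5100 more.
Source H (130): use full 2500 — 2600 pallets to go.
Take 700 from Source 25 at 190 — need 1900 more.
Take 1400 from Source C at 230 — need 500 more.
Source W at 240: take 500 of its 1600 — requirement met.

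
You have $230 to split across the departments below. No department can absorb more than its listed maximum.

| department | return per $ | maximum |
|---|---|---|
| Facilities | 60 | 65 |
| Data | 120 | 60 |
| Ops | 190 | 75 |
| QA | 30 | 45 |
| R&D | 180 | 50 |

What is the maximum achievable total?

Rank by return per $: Ops 190 > R&D 180 > Data 120 > Facilities 60 > QA 30.
Give Ops 75 to hit its cap of 75 — 155 left.
R&D: +50 to 50 (cap) — 105 left.
Data: +60 to 60 (cap) — 45 left.
Facilities: +45 (room for 65) → 45. Pool exhausted.
Total = 60×45 + 120×60 + 190×75 + 180×50 = 33150.

33150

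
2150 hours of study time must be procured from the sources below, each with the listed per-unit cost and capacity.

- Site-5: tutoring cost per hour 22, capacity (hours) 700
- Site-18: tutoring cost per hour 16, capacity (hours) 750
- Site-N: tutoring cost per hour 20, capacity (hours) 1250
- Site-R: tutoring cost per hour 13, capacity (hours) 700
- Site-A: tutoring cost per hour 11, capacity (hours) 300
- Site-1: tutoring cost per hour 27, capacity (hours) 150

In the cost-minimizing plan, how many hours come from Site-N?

400

Fill from the cheapest source first.
Site-A (11): use full 300 — 1850 hours to go.
Site-R at 13: take all 700 hours — 1150 still needed.
Site-18 (16): use full 750 — 400 hours to go.
Site-N at 20: take 400 of its 1250 — requirement met.
Site-5, Site-1: unused.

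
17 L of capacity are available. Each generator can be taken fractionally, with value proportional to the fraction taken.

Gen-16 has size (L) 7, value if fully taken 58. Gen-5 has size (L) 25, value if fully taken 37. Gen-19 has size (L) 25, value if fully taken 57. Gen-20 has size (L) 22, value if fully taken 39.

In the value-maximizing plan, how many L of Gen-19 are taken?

10

Sort by value density: Gen-16 58/7≈8.29, Gen-19 57/25≈2.28, Gen-20 39/22≈1.77, Gen-5 37/25≈1.48.
All 7 L of Gen-16 fit (value 58) — 10 remain.
10 L left: a 10/25 share of Gen-19 gives 57×10/25 = 22.8.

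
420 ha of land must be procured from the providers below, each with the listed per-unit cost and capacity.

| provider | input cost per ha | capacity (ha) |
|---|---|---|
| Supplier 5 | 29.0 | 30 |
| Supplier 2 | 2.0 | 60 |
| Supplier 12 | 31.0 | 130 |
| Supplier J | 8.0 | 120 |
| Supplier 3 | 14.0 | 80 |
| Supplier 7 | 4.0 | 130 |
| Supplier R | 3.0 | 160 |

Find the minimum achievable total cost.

Use providers in increasing cost order.
Take 60 from Supplier 2 at 2.0 → need 360 more.
Supplier R (3.0): use full 160 → 200 ha to go.
Supplier 7 (4.0): use full 130 → 70 ha to go.
Take 70 from Supplier J at 8.0 to finish.
Supplier 3, Supplier 5, Supplier 12: unused.
Cost = 60×2.0 + 160×3.0 + 130×4.0 + 70×8.0 = 1680.

1680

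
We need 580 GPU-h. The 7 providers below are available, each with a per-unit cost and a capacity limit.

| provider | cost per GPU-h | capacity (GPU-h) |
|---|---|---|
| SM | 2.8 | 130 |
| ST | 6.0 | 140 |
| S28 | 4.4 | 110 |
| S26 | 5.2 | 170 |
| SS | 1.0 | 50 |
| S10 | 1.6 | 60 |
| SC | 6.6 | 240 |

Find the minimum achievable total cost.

Cheapest first:
Take 50 from SS at 1.0 — need 530 more.
S10 (1.6): use full 60 — 470 GPU-h to go.
SM (2.8): use full 130 — 340 GPU-h to go.
Take 110 from S28 at 4.4 — need 230 more.
S26 at 5.2: take all 170 GPU-h — 60 still needed.
Take 60 from ST at 6.0 to finish.
SC: unused.
Cost = 50×1.0 + 60×1.6 + 130×2.8 + 110×4.4 + 170×5.2 + 60×6.0 = 2238.

2238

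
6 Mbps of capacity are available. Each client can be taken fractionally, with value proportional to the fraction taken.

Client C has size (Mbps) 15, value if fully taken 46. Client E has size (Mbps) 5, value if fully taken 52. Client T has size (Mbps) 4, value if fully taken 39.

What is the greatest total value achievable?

61.75

Sort by value density: Client E 52/5≈10.4, Client T 39/4≈9.75, Client C 46/15≈3.07.
All 5 Mbps of Client E fit (value 52) → 1 remain.
Fill the last 1 Mbps with part of Client T: 1/4 of it earns 9.75.
Total value = 61.75.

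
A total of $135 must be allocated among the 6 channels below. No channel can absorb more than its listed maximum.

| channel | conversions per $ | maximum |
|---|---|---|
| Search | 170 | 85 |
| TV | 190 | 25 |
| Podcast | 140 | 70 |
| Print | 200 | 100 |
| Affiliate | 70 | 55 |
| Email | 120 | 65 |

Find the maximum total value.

Rank by conversions per $: Print 200 > TV 190 > Search 170 > Podcast 140 > Email 120 > Affiliate 70.
Print takes 100 to reach its cap of 100 ; 35 left.
Give TV 25 to hit its cap of 25 ; 10 left.
Search: +10 (room for 85) → 10. Pool exhausted.
Total = 170×10 + 190×25 + 200×100 = 26450.

26450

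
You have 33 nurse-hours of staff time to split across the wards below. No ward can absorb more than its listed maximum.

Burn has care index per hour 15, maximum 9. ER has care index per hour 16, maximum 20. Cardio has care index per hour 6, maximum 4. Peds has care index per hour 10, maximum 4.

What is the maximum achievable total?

495

Rank by care index per hour: ER 16 > Burn 15 > Peds 10 > Cardio 6.
ER: +20 to 20 (cap) — 13 left.
Burn: +9 to 9 (cap) — 4 left.
Peds: +4 to 4 (cap) — 0 left.
Total = 15×9 + 16×20 + 10×4 = 495.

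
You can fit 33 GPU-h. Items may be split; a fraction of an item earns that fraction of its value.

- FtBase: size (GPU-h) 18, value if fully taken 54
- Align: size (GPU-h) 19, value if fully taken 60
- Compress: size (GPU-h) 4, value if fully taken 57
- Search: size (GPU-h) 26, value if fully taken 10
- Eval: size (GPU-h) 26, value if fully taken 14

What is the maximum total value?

Rank by value-to-size ratio: Compress 57/4≈14.2, Align 60/19≈3.16, FtBase 54/18≈3, Eval 14/26≈0.538, Search 10/26≈0.385.
Compress: take in full, 4 GPU-h for value 57 ; 29 left.
Take all of Align (19 GPU-h, value 60) ; 10 GPU-h left.
Only 10 GPU-h remain; take 10/18 of FtBase for value 54×10/18 = 30.
Total value = 147.

147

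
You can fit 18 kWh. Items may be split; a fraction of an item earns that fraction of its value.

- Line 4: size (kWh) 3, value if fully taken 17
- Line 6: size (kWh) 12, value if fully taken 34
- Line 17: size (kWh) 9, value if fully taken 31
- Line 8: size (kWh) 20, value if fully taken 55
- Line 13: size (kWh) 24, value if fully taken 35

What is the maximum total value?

65

Rank by value-to-size ratio: Line 4 17/3≈5.67, Line 17 31/9≈3.44, Line 6 34/12≈2.83, Line 8 55/20≈2.75, Line 13 35/24≈1.46.
Line 4: take in full, 3 kWh for value 17 ; 15 left.
All 9 kWh of Line 17 fit (value 31) ; 6 remain.
Only 6 kWh remain; take 6/12 of Line 6 for value 34×6/12 = 17.
Total value = 65.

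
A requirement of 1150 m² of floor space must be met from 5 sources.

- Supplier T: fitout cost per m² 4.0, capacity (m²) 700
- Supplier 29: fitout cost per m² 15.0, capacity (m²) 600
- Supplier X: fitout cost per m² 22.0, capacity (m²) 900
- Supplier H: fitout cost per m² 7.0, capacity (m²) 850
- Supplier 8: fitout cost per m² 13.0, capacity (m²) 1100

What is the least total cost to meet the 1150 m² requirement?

Cheapest first:
Supplier T (4.0): use full 700 — 450 m² to go.
Supplier H (7.0): take the remaining 450 — done.
Supplier 8, Supplier 29, Supplier X: unused.
Cost = 700×4.0 + 450×7.0 = 5950.

5950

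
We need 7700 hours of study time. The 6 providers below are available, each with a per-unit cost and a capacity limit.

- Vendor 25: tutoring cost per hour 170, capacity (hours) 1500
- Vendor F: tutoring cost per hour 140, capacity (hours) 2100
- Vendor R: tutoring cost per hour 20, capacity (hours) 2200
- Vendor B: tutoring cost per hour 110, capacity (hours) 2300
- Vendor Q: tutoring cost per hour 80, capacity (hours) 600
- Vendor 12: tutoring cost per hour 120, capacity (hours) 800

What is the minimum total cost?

693000

Cheapest first:
Vendor R (20): use full 2200 → 5500 hours to go.
Take 600 from Vendor Q at 80 → need 4900 more.
Vendor B (110): use full 2300 → 2600 hours to go.
Vendor 12 at 120: take all 800 hours → 1800 still needed.
Vendor F at 140: take 1800 of its 2100 → requirement met.
Vendor 25: unused.
Cost = 2200×20 + 600×80 + 2300×110 + 800×120 + 1800×140 = 693000.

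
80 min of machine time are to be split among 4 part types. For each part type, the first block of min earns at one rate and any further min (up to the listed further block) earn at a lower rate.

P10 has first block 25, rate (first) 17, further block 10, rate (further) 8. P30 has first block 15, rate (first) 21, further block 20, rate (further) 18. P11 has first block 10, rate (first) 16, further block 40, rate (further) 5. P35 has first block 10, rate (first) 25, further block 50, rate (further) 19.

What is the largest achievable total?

1605

Rank every tier by rate: P35/tier1 25 > P30/tier1 21 > P35/tier2 19 > P30/tier2 18 > P10/tier1 17 > P11/tier1 16 > P10/tier2 8 > P11/tier2 5.
P35/tier1 (25): +10 — 70 left.
P30 tier1 at 21: fill all 15 — 55 left.
P35/tier2 (19): +50 — 5 left.
5 remain; put them into P30 tier2 at 18.
Total = 25×10 + 21×15 + 19×50 + 18×5 = 1605.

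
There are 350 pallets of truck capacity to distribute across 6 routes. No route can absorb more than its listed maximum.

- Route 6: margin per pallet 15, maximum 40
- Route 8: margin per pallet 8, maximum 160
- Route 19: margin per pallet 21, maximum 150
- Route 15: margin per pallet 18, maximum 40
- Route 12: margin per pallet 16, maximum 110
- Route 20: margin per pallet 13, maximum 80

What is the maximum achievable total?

6360

Highest margin per pallet first: Route 19 21 > Route 15 18 > Route 12 16 > Route 6 15 > Route 20 13 > Route 8 8.
Route 19 takes 150 to reach its cap of 150 — 200 left.
Route 15 takes 40 to reach its cap of 40 — 160 left.
Give Route 12 110 to hit its cap of 110 — 50 left.
Give Route 6 40 to hit its cap of 40 — 10 left.
Route 20: +10 (room for 80) → 10. Pool exhausted.
Total = 15×40 + 21×150 + 18×40 + 16×110 + 13×10 = 6360.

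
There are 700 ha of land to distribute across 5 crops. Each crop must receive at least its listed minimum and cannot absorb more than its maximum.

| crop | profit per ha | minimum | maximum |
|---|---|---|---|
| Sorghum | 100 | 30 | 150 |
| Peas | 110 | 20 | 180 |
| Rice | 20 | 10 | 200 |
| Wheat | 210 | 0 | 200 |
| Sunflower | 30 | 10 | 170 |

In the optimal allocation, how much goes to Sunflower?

160

Meeting every minimum uses 30+20+10+0+10 = 70 ha, leaving 630.
Rank by profit per ha: Wheat 210 > Peas 110 > Sorghum 100 > Sunflower 30 > Rice 20.
Wheat: +200 to 200 (cap) — 430 left.
Peas: +160 to 180 (cap) — 270 left.
Give Sorghum 120 more to hit its cap of 150 — 150 left.
Only 150 left; Sunflower takes them to reach 160.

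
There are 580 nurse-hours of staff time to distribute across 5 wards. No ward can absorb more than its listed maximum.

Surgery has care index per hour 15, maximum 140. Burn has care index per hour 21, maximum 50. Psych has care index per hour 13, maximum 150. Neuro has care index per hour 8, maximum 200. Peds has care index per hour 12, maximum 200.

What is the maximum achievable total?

7820

Rank by care index per hour: Burn 21 > Surgery 15 > Psych 13 > Peds 12 > Neuro 8.
Burn: +50 to 50 (cap) — 530 left.
Give Surgery 140 to hit its cap of 140 — 390 left.
Give Psych 150 to hit its cap of 150 — 240 left.
Give Peds 200 to hit its cap of 200 — 40 left.
Neuro: +40 (room for 200) → 40. Pool exhausted.
Total = 15×140 + 21×50 + 13×150 + 8×40 + 12×200 = 7820.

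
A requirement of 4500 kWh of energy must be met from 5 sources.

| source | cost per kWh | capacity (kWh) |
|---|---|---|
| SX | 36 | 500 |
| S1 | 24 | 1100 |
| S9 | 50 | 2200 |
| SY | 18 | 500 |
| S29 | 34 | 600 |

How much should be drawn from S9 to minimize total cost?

Fill from the cheapest source first.
Take 500 from SY at 18 — need 4000 more.
S1 (24): use full 1100 — 2900 kWh to go.
S29 at 34: take all 600 kWh — 2300 still needed.
Take 500 from SX at 36 — need 1800 more.
S9 (50): take the remaining 1800 — done.

1800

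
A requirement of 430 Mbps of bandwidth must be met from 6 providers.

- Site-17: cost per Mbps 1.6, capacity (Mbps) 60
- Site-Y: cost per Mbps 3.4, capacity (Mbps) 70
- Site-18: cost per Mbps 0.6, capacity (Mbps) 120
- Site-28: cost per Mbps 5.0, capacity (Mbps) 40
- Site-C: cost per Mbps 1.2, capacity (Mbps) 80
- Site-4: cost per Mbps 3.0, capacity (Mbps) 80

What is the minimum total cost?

Fill from the cheapest provider first.
Site-18 (0.6): use full 120 → 310 Mbps to go.
Site-C (1.2): use full 80 → 230 Mbps to go.
Take 60 from Site-17 at 1.6 → need 170 more.
Site-4 (3.0): use full 80 → 90 Mbps to go.
Site-Y at 3.4: take all 70 Mbps → 20 still needed.
Take 20 from Site-28 at 5.0 to finish.
Cost = 120×0.6 + 80×1.2 + 60×1.6 + 80×3.0 + 70×3.4 + 20×5.0 = 842.

842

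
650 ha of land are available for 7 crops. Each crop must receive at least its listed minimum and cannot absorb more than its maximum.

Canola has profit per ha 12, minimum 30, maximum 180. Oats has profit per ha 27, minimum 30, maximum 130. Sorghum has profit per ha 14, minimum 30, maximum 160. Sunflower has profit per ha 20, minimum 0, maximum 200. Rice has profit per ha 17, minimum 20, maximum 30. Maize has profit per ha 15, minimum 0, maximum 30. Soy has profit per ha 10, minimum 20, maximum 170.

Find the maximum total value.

Meeting every minimum uses 30+30+30+0+20+0+20 = 130 ha, leaving 520.
Order the crops by profit per ha: Oats 27 > Sunflower 20 > Rice 17 > Maize 15 > Sorghum 14 > Canola 12 > Soy 10.
Oats: +100 to 130 (cap) — 420 left.
Sunflower: +200 to 200 (cap) — 220 left.
Rice: +10 to 30 (cap) — 210 left.
Maize: +30 to 30 (cap) — 180 left.
Sorghum takes 130 more to reach its cap of 160 — 50 left.
Canola has room for 150 more but only 50 remain, so it gets 80.
Total = 12×80 + 27×130 + 14×160 + 20×200 + 17×30 + 15×30 + 10×20 = 11870.

11870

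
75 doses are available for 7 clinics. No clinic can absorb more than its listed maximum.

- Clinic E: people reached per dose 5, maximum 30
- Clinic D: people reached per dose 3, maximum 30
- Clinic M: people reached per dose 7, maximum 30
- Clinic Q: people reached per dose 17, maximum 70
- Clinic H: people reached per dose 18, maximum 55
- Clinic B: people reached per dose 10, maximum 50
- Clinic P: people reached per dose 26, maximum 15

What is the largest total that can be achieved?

1465

Order the clinics by people reached per dose: Clinic P 26 > Clinic H 18 > Clinic Q 17 > Clinic B 10 > Clinic M 7 > Clinic E 5 > Clinic D 3.
Clinic P takes 15 to reach its cap of 15 ; 60 left.
Give Clinic H 55 to hit its cap of 55 ; 5 left.
Only 5 left; Clinic Q takes them to reach 5.
Total = 17×5 + 18×55 + 26×15 = 1465.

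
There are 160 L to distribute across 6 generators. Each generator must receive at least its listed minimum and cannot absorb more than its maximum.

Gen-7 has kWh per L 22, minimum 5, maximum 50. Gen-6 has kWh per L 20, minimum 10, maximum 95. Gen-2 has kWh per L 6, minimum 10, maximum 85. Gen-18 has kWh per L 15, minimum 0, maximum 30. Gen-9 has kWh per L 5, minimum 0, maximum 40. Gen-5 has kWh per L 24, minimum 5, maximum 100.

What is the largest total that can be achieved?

Meeting every minimum uses 5+10+10+0+0+5 = 30 L, leaving 130.
Order the generators by kWh per L: Gen-5 24 > Gen-7 22 > Gen-6 20 > Gen-18 15 > Gen-2 6 > Gen-9 5.
Gen-5 takes 95 more to reach its cap of 100 → 35 left.
Only 35 left; Gen-7 takes them to reach 40.
Total = 22×40 + 20×10 + 6×10 + 24×100 = 3540.

3540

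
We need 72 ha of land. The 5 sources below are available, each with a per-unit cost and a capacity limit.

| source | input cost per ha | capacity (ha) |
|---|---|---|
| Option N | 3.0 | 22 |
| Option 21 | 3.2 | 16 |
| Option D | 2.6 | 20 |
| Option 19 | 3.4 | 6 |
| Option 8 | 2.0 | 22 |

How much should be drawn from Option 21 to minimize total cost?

8

Fill from the cheapest source first.
Take 22 from Option 8 at 2.0 — need 50 more.
Take 20 from Option D at 2.6 — need 30 more.
Option N (3.0): use full 22 — 8 ha to go.
Take 8 from Option 21 at 3.2 to finish.
Option 19: unused.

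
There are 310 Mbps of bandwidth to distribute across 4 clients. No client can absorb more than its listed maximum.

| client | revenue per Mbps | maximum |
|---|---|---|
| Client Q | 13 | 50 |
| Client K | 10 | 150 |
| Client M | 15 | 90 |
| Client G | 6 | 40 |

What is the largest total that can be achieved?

3620

Order the clients by revenue per Mbps: Client M 15 > Client Q 13 > Client K 10 > Client G 6.
Client M: +90 to 90 (cap) — 220 left.
Give Client Q 50 to hit its cap of 50 — 170 left.
Client K: +150 to 150 (cap) — 20 left.
Only 20 left; Client G takes them to reach 20.
Total = 13×50 + 10×150 + 15×90 + 6×20 = 3620.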